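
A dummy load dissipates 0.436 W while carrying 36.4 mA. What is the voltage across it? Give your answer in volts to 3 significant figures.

12.0 V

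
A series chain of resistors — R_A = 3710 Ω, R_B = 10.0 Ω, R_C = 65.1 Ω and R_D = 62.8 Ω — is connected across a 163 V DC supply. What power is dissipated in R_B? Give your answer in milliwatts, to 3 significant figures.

The current is common to all series resistors; compute it, then apply P = I²R for the target.
R_total = 3710 + 10.0 + 65.1 + 62.8 = 3848 Ω
I = V / R_total = 163 / 3848 = 0.04236 A
P_R_B = I² × R_B = (0.04236)² × 10.0 = 0.01794 W

17.9 mW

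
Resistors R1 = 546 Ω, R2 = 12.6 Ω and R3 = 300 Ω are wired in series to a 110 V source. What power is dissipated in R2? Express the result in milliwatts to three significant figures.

Every series element carries the same I. Get I from the total resistance, then P = I² × R2.
R_total = 546 + 12.6 + 300 = 858.6 Ω
I = V / R_total = 110 / 858.6 = 0.1281 A
P_R2 = I² × R2 = (0.1281)² × 12.6 = 0.2068 W

207 mW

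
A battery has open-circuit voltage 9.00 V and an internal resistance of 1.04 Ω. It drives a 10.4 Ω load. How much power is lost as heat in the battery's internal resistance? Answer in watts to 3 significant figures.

r is in series with the load, so it carries the full circuit current — the loss in it is I²r.
I = ε / (r + R) = 9.00 / (1.04 + 10.4) = 0.7867 A
P_int = I² r = (0.7867)² × 1.04 = 0.6437 W

0.644 W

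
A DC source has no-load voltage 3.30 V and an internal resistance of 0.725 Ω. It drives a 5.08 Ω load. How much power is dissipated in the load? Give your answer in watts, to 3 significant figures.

Load and internal resistance form a series loop — compute the loop current, then the load power via I²R.
I = ε / (r + R) = 3.30 / (0.725 + 5.08) = 0.5685 A
P_load = I² R = (0.5685)² × 5.08 = 1.642 W

1.64 W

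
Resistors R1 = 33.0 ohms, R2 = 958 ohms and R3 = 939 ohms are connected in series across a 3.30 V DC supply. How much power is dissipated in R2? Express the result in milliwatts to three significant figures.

2.80 mW

Every series element carries the same I. Get I from the total resistance, then P = I² × R2.
R_total = 33.0 + 958 + 939 = 1930 Ω
I = V / R_total = 3.30 / 1930 = 0.001710 A
P_R2 = I² × R2 = (0.001710)² × 958 = 0.002801 W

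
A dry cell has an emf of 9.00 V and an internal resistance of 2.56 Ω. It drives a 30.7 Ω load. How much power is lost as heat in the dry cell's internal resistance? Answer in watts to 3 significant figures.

0.187 W

The internal resistance carries the same current as the load; P_int = I²r.
I = ε / (r + R) = 9.00 / (2.56 + 30.7) = 0.2706 A
P_int = I² r = (0.2706)² × 2.56 = 0.1874 W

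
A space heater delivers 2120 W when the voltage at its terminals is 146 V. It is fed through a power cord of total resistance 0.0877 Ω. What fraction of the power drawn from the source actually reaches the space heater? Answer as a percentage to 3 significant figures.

I = P / V = 2120 / 146 = 14.52 A through the power cord.
P_line = I² R_line = (14.52)² × 0.0877 = 18.49 W
P_source = P_load + P_line = 2120 + 18.49 = 2138 W
η = P_load / P_source = 2120 / 2138 = 0.9914

99.1 %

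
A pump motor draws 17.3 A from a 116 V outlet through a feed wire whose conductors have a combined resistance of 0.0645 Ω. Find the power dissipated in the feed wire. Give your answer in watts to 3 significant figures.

Only the current and the line resistance are needed for the I²R loss.
The feed wire carries the full 17.3 A.
P_line = I² R_line = (17.30)² × 0.0645 = 19.30 W

19.3 W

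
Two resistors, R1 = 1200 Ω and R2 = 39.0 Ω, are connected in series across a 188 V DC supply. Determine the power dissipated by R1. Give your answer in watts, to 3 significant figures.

The current is common to all series resistors; compute it, then apply P = I²R for the target.
R_total = 1200 + 39.0 = 1239 Ω
I = V / R_total = 188 / 1239 = 0.1517 A
P_R1 = I² × R1 = (0.1517)² × 1200 = 27.63 W

27.6 W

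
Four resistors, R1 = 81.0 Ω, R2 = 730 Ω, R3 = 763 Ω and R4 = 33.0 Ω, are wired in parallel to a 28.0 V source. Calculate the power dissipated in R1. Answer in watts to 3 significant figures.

9.68 W

Each parallel branch sees the full supply voltage, so P = V²/R applies directly to the target branch.
P_R1 = V² / R1 = (28.0)² / 81.0 Ω = 9.679 W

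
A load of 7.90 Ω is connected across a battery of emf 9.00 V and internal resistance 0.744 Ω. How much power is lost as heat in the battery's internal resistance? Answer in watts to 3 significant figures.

0.807 W

r is in series with the load, so it carries the full circuit current — the loss in it is I²r.
I = ε / (r + R) = 9.00 / (0.744 + 7.90) = 1.041 A
P_int = I² r = (1.041)² × 0.744 = 0.8065 W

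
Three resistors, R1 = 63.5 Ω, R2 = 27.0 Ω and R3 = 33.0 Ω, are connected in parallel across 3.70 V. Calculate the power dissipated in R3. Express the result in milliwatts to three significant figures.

415 mW

The supply voltage appears across each parallel branch — just use P = V²/R3.
P_R3 = V² / R3 = (3.70)² / 33.0 Ω = 0.4148 W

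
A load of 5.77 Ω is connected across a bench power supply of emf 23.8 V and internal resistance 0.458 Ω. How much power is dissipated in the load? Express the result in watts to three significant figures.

Find the circuit current first, then P = I²R for the load (series elements share I).
I = ε / (r + R) = 23.8 / (0.458 + 5.77) = 3.821 A
P_load = I² R = (3.821)² × 5.77 = 84.26 W

84.3 W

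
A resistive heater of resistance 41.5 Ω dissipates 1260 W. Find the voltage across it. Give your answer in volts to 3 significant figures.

From P = V I = I²R = V²/R, with the two given quantities we get V = √(P R).
V = √(1260 × 41.5) = 228.7 V

229 V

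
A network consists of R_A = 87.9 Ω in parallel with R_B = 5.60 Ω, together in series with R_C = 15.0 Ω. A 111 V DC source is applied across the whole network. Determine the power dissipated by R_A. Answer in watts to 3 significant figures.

9.46 W

Combine R_A and R_B into their parallel equivalent first, reducing the network to two series resistors.
R_p = (87.9×5.60)/(87.9+5.60) = 5.265 Ω
R_total = R_p + 15.0 = 5.265 + 15.0 = 20.26 Ω
I = V / R_total = 111 / 20.26 = 5.478 A
Voltage across the parallel pair: V_p = I × R_p = 5.478 × 5.265 = 28.84 V
Use P = V²/R for R_A with V = V_p.
P_R_A = (28.84)² / 87.9 = 9.460 W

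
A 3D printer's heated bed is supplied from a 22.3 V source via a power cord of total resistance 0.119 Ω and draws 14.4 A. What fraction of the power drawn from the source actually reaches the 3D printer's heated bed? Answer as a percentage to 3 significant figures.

92.3 %

The power cord carries the full 14.4 A.
P_line = I² R_line = (14.40)² × 0.119 = 24.68 W
P_source = V I = 22.3 × 14.40 = 321.1 W; P_load = 296.4 W
η = P_load / P_source = 296.4 / 321.1 = 0.9232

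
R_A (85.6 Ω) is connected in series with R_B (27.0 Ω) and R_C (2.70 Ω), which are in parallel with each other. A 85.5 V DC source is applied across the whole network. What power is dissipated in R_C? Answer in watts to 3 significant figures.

2.10 W

Reduce the parallel pair to R_p first; the network is then a simple series string.
R_p = (27.0×2.70)/(27.0+2.70) = 2.455 Ω
R_total = 85.6 + 2.455 = 88.05 Ω
I = V / R_total = 85.5 / 88.05 = 0.9710 A
Voltage across the parallel pair: V_p = I × R_p = 0.9710 × 2.455 = 2.383 V
R_C is across V_p, so use P = V²/R for that branch.
P_R_C = (2.383)² / 2.70 = 2.104 W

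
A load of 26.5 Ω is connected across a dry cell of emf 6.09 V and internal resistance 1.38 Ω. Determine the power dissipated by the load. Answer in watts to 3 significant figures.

1.26 W

Load and internal resistance form a series loop — compute the loop current, then the load power via I²R.
I = ε / (r + R) = 6.09 / (1.38 + 26.5) = 0.2184 A
P_load = I² R = (0.2184)² × 26.5 = 1.264 W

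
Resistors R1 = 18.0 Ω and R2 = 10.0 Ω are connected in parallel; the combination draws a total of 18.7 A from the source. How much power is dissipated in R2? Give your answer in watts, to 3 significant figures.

1450 W

The branches share the same voltage, but only the total current is given — find V from the equivalent resistance first.
1/R_eq = 1/18.0 + 1/10.0 ⇒ R_eq = 6.429 Ω
V = I_total × R_eq = 18.70 × 6.429 = 120.2 V
P_R2 = V² / R2 = (120.2)² / 10.0 = 1445 W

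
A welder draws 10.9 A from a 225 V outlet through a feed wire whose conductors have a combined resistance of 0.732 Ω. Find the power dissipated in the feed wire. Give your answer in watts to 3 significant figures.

The feed wire and load are in series, so the same current flows in both; the loss is I²R_line.
The feed wire carries the full 10.9 A.
P_line = I² R_line = (10.90)² × 0.732 = 86.97 W

87.0 W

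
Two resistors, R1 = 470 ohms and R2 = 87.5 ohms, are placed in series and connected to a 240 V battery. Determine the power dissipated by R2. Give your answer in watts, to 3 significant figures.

16.2 W

Series elements share the same current, so find I first, then use P = I²R.
R_total = 470 + 87.5 = 557.5 Ω
I = V / R_total = 240 / 557.5 = 0.4305 A
P_R2 = I² × R2 = (0.4305)² × 87.5 = 16.22 W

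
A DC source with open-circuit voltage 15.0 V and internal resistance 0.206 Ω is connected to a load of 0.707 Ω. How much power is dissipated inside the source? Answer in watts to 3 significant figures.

55.6 W

The source's internal resistance is just another series element carrying I; its dissipation is I²r.
I = ε / (r + R) = 15.0 / (0.206 + 0.707) = 16.43 A
P_int = I² r = (16.43)² × 0.206 = 55.60 W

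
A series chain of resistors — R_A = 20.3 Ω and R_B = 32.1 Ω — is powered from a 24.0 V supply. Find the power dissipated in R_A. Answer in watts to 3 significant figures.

4.26 W

Every series element carries the same I. Get I from the total resistance, then P = I² × R_A.
R_total = 20.3 + 32.1 = 52.40 Ω
I = V / R_total = 24.0 / 52.40 = 0.4580 A
P_R_A = I² × R_A = (0.4580)² × 20.3 = 4.258 W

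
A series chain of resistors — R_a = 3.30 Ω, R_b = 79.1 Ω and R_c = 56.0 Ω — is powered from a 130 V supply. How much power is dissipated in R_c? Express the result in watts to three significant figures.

49.4 W

Series elements share the same current, so find I first, then use P = I²R.
R_total = 3.30 + 79.1 + 56.0 = 138.4 Ω
I = V / R_total = 130 / 138.4 = 0.9393 A
P_R_c = I² × R_c = (0.9393)² × 56.0 = 49.41 W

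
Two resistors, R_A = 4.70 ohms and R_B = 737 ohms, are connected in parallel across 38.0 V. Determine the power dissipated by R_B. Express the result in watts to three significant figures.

1.96 W

The supply voltage appears across each parallel branch — just use P = V²/R_B.
P_R_B = V² / R_B = (38.0)² / 737 Ω = 1.959 W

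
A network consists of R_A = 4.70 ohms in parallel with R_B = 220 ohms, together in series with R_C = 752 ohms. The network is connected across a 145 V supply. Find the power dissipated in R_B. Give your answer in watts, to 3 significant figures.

0.00354 W

Reduce the parallel combination to a single R_p; the circuit then becomes R_p in series with the remaining resistor.
R_p = (4.70×220)/(4.70+220) = 4.602 Ω
R_total = R_p + 752 = 4.602 + 752 = 756.6 Ω
I = V / R_total = 145 / 756.6 = 0.1916 A
Voltage across the parallel pair: V_p = I × R_p = 0.1916 × 4.602 = 0.8819 V
R_B sits across V_p; its power is V_p²/R.
P_R_B = (0.8819)² / 220 = 0.003535 W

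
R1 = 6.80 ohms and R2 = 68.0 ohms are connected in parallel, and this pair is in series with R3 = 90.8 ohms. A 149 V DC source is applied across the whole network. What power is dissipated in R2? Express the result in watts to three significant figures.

Reduce the parallel combination to a single R_p; the circuit then becomes R_p in series with the remaining resistor.
R_p = (6.80×68.0)/(6.80+68.0) = 6.182 Ω
R_total = R_p + 90.8 = 6.182 + 90.8 = 96.98 Ω
I = V / R_total = 149 / 96.98 = 1.536 A
Voltage across the parallel pair: V_p = I × R_p = 1.536 × 6.182 = 9.498 V
R2 sits across V_p; its power is V_p²/R.
P_R2 = (9.498)² / 68.0 = 1.327 W

1.33 W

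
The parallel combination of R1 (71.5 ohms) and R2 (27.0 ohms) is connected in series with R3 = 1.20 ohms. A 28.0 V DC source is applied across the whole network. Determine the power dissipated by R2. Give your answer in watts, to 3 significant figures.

25.8 W

First find R_p for the parallel pair, then treat R_p + R3 as a series loop.
R_p = (71.5×27.0)/(71.5+27.0) = 19.60 Ω
R_total = R_p + 1.20 = 19.60 + 1.20 = 20.80 Ω
I = V / R_total = 28.0 / 20.80 = 1.346 A
Voltage across the parallel pair: V_p = I × R_p = 1.346 × 19.60 = 26.38 V
Use P = V²/R for R2 with V = V_p.
P_R2 = (26.38)² / 27.0 = 25.78 W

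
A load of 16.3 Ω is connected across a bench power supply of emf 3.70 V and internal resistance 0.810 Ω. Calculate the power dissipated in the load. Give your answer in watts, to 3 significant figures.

0.762 W

Find the circuit current first, then P = I²R for the load (series elements share I).
I = ε / (r + R) = 3.70 / (0.810 + 16.3) = 0.2162 A
P_load = I² R = (0.2162)² × 16.3 = 0.7622 W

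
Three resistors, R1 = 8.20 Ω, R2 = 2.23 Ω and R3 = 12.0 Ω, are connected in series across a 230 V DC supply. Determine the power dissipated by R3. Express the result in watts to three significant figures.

In a series string the same current flows through every resistor — find that current, then P = I²R for the one we want.
R_total = 8.20 + 2.23 + 12.0 = 22.43 Ω
I = V / R_total = 230 / 22.43 = 10.25 A
P_R3 = I² × R3 = (10.25)² × 12.0 = 1262 W

1260 W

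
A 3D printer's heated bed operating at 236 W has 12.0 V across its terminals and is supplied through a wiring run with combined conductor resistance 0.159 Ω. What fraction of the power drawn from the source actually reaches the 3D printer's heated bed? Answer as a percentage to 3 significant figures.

I = P / V = 236 / 12.0 = 19.67 A through the wiring run.
P_line = I² R_line = (19.67)² × 0.159 = 61.50 W
P_source = P_load + P_line = 236.0 + 61.50 = 297.5 W
η = P_load / P_source = 236.0 / 297.5 = 0.7933

79.3 %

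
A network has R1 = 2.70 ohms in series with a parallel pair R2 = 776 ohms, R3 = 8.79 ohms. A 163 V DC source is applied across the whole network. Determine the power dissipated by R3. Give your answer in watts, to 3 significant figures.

Reduce the parallel pair to R_p first; the network is then a simple series string.
R_p = (776×8.79)/(776+8.79) = 8.692 Ω
R_total = 2.70 + 8.692 = 11.39 Ω
I = V / R_total = 163 / 11.39 = 14.31 A
Voltage across the parallel pair: V_p = I × R_p = 14.31 × 8.692 = 124.4 V
R3 is across V_p, so use P = V²/R for that branch.
P_R3 = (124.4)² / 8.79 = 1760 W

1760 W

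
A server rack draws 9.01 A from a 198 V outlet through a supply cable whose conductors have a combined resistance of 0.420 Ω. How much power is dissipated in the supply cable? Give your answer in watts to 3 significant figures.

34.1 W

Only the current and the line resistance are needed for the I²R loss.
The supply cable carries the full 9.01 A.
P_line = I² R_line = (9.010)² × 0.420 = 34.10 W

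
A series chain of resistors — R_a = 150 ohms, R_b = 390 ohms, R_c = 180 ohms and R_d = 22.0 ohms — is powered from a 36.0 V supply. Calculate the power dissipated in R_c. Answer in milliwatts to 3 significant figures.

424 mW

The current is common to all series resistors; compute it, then apply P = I²R for the target.
R_total = 150 + 390 + 180 + 22.0 = 742.0 Ω
I = V / R_total = 36.0 / 742.0 = 0.04852 A
P_R_c = I² × R_c = (0.04852)² × 180 = 0.4237 W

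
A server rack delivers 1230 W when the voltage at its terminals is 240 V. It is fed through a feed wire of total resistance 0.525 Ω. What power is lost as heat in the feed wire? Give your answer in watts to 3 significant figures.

13.8 W

The feed wire is a series resistance carrying the load current; its dissipation is I²R_line.
I = P / V = 1230 / 240 = 5.125 A through the feed wire.
P_line = I² R_line = (5.125)² × 0.525 = 13.79 W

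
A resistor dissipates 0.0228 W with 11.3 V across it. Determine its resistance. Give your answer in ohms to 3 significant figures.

Inverting the appropriate power form: R = V² / P.
R = (11.3)² / 0.0228 = 5600 Ω

5600 Ω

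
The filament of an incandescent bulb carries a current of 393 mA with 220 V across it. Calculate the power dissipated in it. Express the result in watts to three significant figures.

86.5 W

With V and I both given, power follows immediately from P = V I.
P = 220 V × 0.3930 A = 86.46 W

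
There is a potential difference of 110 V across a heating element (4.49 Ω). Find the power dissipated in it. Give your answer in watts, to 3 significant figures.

Voltage and resistance are given, so P = V²/R is the one-step route.
P = (110 V)² / 4.49 Ω = 2695 W

2690 W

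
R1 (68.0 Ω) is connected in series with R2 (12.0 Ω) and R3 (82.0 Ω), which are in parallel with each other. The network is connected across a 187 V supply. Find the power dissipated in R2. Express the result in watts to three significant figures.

Collapse R2‖R3 to a single equivalent, reducing the network to two series elements.
R_p = (12.0×82.0)/(12.0+82.0) = 10.47 Ω
R_total = 68.0 + 10.47 = 78.47 Ω
I = V / R_total = 187 / 78.47 = 2.383 A
Voltage across the parallel pair: V_p = I × R_p = 2.383 × 10.47 = 24.95 V
With V_p across R2, its power is V_p²/R2.
P_R2 = (24.95)² / 12.0 = 51.86 W

51.9 W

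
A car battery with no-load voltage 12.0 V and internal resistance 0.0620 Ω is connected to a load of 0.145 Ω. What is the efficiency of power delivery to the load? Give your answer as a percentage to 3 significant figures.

η = P_load/(P_load+P_int) = I²R/(I²R+I²r) = R/(R+r) — the I² cancels for series elements.
η = R / (R + r) = 0.145 / (0.145 + 0.0620) = 0.7005

70.0 %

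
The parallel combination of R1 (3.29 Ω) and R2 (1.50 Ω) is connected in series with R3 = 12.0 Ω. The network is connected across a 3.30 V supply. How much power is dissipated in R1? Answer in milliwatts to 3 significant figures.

Collapse the R1‖R2 pair into one equivalent R_p; then R_p and R3 form a series string.
R_p = (3.29×1.50)/(3.29+1.50) = 1.030 Ω
R_total = R_p + 12.0 = 1.030 + 12.0 = 13.03 Ω
I = V / R_total = 3.30 / 13.03 = 0.2533 A
Voltage across the parallel pair: V_p = I × R_p = 0.2533 × 1.030 = 0.2609 V
Use P = V²/R for R1 with V = V_p.
P_R1 = (0.2609)² / 3.29 = 0.02069 W

20.7 mW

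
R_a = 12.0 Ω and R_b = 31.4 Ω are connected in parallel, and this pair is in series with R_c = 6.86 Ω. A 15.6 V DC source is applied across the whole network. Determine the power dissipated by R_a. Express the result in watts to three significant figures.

Combine R_a and R_b into their parallel equivalent first, reducing the network to two series resistors.
R_p = (12.0×31.4)/(12.0+31.4) = 8.682 Ω
R_total = R_p + 6.86 = 8.682 + 6.86 = 15.54 Ω
I = V / R_total = 15.6 / 15.54 = 1.004 A
Voltage across the parallel pair: V_p = I × R_p = 1.004 × 8.682 = 8.714 V
Use P = V²/R for R_a with V = V_p.
P_R_a = (8.714)² / 12.0 = 6.328 W

6.33 W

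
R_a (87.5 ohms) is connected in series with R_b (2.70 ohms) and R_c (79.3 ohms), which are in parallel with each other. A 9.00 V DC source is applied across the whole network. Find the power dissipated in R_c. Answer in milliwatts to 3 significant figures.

Replace R_b and R_c with their parallel equivalent so the circuit becomes R_a in series with R_p.
R_p = (2.70×79.3)/(2.70+79.3) = 2.611 Ω
R_total = 87.5 + 2.611 = 90.11 Ω
I = V / R_total = 9.00 / 90.11 = 0.09988 A
Voltage across the parallel pair: V_p = I × R_p = 0.09988 × 2.611 = 0.2608 V
With V_p across R_c, its power is V_p²/R_c.
P_R_c = (0.2608)² / 79.3 = 0.0008576 W

0.858 mW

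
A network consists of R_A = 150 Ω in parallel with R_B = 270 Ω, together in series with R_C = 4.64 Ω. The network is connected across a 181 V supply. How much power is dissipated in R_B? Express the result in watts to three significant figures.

110 W

Reduce the parallel combination to a single R_p; the circuit then becomes R_p in series with the remaining resistor.
R_p = (150×270)/(150+270) = 96.43 Ω
R_total = R_p + 4.64 = 96.43 + 4.64 = 101.1 Ω
I = V / R_total = 181 / 101.1 = 1.791 A
Voltage across the parallel pair: V_p = I × R_p = 1.791 × 96.43 = 172.7 V
R_B sits across V_p; its power is V_p²/R.
P_R_B = (172.7)² / 270 = 110.5 W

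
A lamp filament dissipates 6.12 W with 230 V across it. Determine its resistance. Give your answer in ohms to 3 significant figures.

Inverting the appropriate power form: R = V² / P.
R = (230)² / 6.12 = 8644 Ω

8640 Ω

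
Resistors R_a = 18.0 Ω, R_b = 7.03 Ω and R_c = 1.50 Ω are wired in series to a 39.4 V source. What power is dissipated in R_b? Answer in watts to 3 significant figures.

15.5 W

Series elements share the same current, so find I first, then use P = I²R.
R_total = 18.0 + 7.03 + 1.50 = 26.53 Ω
I = V / R_total = 39.4 / 26.53 = 1.485 A
P_R_b = I² × R_b = (1.485)² × 7.03 = 15.51 W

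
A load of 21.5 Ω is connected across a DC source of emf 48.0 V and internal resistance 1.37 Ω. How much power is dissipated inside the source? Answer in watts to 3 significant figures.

6.03 W

The internal resistance carries the same current as the load; P_int = I²r.
I = ε / (r + R) = 48.0 / (1.37 + 21.5) = 2.099 A
P_int = I² r = (2.099)² × 1.37 = 6.035 W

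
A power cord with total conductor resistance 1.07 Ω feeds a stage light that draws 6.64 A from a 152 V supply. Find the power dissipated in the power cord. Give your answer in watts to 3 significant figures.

The power cord and load are in series, so the same current flows in both; the loss is I²R_line.
The power cord carries the full 6.64 A.
P_line = I² R_line = (6.640)² × 1.07 = 47.18 W

47.2 W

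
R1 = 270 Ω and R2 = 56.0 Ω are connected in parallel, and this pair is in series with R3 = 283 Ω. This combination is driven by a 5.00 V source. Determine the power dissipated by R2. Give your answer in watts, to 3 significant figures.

0.00885 W

Combine R1 and R2 into their parallel equivalent first, reducing the network to two series resistors.
R_p = (270×56.0)/(270+56.0) = 46.38 Ω
R_total = R_p + 283 = 46.38 + 283 = 329.4 Ω
I = V / R_total = 5.00 / 329.4 = 0.01518 A
Voltage across the parallel pair: V_p = I × R_p = 0.01518 × 46.38 = 0.7041 V
R2 sits across V_p; its power is V_p²/R.
P_R2 = (0.7041)² / 56.0 = 0.008852 W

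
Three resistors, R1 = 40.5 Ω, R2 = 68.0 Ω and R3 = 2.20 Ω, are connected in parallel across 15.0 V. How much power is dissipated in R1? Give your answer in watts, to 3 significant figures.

5.56 W

Every branch has 15.0 V across it, so for R1 the power is simply V²/R.
P_R1 = V² / R1 = (15.0)² / 40.5 Ω = 5.556 W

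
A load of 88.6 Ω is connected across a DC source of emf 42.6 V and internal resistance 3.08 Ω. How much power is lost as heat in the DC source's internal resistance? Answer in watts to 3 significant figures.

The internal resistance carries the same current as the load; P_int = I²r.
I = ε / (r + R) = 42.6 / (3.08 + 88.6) = 0.4647 A
P_int = I² r = (0.4647)² × 3.08 = 0.6650 W

0.665 W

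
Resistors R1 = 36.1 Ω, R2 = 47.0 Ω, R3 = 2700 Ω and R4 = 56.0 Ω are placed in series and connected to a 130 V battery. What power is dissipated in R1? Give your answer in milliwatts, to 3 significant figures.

75.7 mW

In a series string the same current flows through every resistor — find that current, then P = I²R for the one we want.
R_total = 36.1 + 47.0 + 2700 + 56.0 = 2839 Ω
I = V / R_total = 130 / 2839 = 0.04579 A
P_R1 = I² × R1 = (0.04579)² × 36.1 = 0.07569 W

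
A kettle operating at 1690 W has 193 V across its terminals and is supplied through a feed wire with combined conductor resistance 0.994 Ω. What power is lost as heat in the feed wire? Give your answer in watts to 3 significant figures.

76.2 W

Line loss is just I²R for the cable — we know both I and R_line directly.
I = P / V = 1690 / 193 = 8.756 A through the feed wire.
P_line = I² R_line = (8.756)² × 0.994 = 76.22 W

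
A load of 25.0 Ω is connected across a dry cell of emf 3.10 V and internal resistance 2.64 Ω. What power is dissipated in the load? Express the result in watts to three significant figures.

The internal resistance and the load are in series, so the same I flows through both; get I from ε/(r+R), then I²R for the load.
I = ε / (r + R) = 3.10 / (2.64 + 25.0) = 0.1122 A
P_load = I² R = (0.1122)² × 25.0 = 0.3145 W

0.314 W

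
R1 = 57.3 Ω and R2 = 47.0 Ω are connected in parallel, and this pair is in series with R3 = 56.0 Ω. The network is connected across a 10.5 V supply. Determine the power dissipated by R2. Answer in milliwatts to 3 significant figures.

Collapse the R1‖R2 pair into one equivalent R_p; then R_p and R3 form a series string.
R_p = (57.3×47.0)/(57.3+47.0) = 25.82 Ω
R_total = R_p + 56.0 = 25.82 + 56.0 = 81.82 Ω
I = V / R_total = 10.5 / 81.82 = 0.1283 A
Voltage across the parallel pair: V_p = I × R_p = 0.1283 × 25.82 = 3.314 V
Use P = V²/R for R2 with V = V_p.
P_R2 = (3.314)² / 47.0 = 0.2336 W

234 mW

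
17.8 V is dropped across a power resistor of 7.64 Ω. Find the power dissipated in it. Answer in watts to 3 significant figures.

41.5 W

Voltage and resistance are given, so P = V²/R is the one-step route.
P = (17.8 V)² / 7.64 Ω = 41.47 W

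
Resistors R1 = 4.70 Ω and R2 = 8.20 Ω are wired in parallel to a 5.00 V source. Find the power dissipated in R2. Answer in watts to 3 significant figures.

Parallel branches share the same voltage; P = V²/R gives the branch power in one step.
P_R2 = V² / R2 = (5.00)² / 8.20 Ω = 3.049 W

3.05 W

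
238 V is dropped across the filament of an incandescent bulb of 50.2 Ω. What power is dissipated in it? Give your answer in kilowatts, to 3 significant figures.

1.13 kW

We know the drop across the element and its resistance — P = V²/R, one step.
P = (238 V)² / 50.2 Ω = 1128 W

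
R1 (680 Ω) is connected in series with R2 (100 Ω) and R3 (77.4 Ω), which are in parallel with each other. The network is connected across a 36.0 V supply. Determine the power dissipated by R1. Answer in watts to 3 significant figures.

Reduce the parallel pair to R_p first; the network is then a simple series string.
R_p = (100×77.4)/(100+77.4) = 43.63 Ω
R_total = 680 + 43.63 = 723.6 Ω
I = V / R_total = 36.0 / 723.6 = 0.04975 A
The full supply current passes through R1: P = I²R.
P_R1 = (0.04975)² × 680 = 1.683 W

1.68 W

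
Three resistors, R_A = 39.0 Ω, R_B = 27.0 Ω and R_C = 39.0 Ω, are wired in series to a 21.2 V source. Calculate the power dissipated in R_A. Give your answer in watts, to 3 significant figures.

The current is common to all series resistors; compute it, then apply P = I²R for the target.
R_total = 39.0 + 27.0 + 39.0 = 105.0 Ω
I = V / R_total = 21.2 / 105.0 = 0.2019 A
P_R_A = I² × R_A = (0.2019)² × 39.0 = 1.590 W

1.59 W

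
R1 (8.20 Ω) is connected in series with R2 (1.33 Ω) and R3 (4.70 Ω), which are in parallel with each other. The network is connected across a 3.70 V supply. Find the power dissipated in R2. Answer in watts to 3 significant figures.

Collapse R2‖R3 to a single equivalent, reducing the network to two series elements.
R_p = (1.33×4.70)/(1.33+4.70) = 1.037 Ω
R_total = 8.20 + 1.037 = 9.237 Ω
I = V / R_total = 3.70 / 9.237 = 0.4006 A
Voltage across the parallel pair: V_p = I × R_p = 0.4006 × 1.037 = 0.4153 V
With V_p across R2, its power is V_p²/R2.
P_R2 = (0.4153)² / 1.33 = 0.1297 W

0.130 W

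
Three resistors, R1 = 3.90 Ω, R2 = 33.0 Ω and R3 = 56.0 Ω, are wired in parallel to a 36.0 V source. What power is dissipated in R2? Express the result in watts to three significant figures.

39.3 W

Every branch has 36.0 V across it, so for R2 the power is simply V²/R.
P_R2 = V² / R2 = (36.0)² / 33.0 Ω = 39.27 W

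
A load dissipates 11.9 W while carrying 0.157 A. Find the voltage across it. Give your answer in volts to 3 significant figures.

Rearranging the power relation for the two known quantities gives V = P / I.
V = 11.9 / 0.1570 = 75.80 V

75.8 V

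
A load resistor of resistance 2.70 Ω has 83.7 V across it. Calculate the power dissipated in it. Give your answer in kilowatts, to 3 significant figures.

V and R are stated; P = V²/R avoids computing the current.
P = (83.7 V)² / 2.70 Ω = 2595 W

2.59 kW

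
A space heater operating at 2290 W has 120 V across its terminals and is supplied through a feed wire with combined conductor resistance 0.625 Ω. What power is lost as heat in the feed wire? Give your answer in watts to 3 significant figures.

Line loss is just I²R for the cable — we know both I and R_line directly.
I = P / V = 2290 / 120 = 19.08 A through the feed wire.
P_line = I² R_line = (19.08)² × 0.625 = 227.6 W

228 W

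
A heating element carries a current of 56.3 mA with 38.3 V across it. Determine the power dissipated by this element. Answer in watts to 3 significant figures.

2.16 W

With V and I both given, power follows immediately from P = V I.
P = 38.3 V × 0.05630 A = 2.156 W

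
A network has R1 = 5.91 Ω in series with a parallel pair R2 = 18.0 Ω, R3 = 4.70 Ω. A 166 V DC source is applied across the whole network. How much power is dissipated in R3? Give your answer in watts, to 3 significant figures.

877 W

Collapse R2‖R3 to a single equivalent, reducing the network to two series elements.
R_p = (18.0×4.70)/(18.0+4.70) = 3.727 Ω
R_total = 5.91 + 3.727 = 9.637 Ω
I = V / R_total = 166 / 9.637 = 17.23 A
Voltage across the parallel pair: V_p = I × R_p = 17.23 × 3.727 = 64.20 V
R3 sees V_p directly, so P = V_p² / R3.
P_R3 = (64.20)² / 4.70 = 876.9 W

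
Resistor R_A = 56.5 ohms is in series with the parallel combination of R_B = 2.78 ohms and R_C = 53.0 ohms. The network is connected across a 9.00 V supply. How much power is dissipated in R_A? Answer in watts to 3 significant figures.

1.31 W

Reduce the parallel pair to R_p first; the network is then a simple series string.
R_p = (2.78×53.0)/(2.78+53.0) = 2.641 Ω
R_total = 56.5 + 2.641 = 59.14 Ω
I = V / R_total = 9.00 / 59.14 = 0.1522 A
The full supply current passes through R_A: P = I²R.
P_R_A = (0.1522)² × 56.5 = 1.308 W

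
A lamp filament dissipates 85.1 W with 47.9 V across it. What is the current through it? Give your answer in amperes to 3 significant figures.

1.78 A

The two known quantities fix the third via I = P / V.
I = 85.1 / 47.9 = 1.777 A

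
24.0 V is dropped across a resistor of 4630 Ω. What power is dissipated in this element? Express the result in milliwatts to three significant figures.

124 mW

Voltage and resistance are given, so P = V²/R is the one-step route.
P = (24.0 V)² / 4630 Ω = 0.1244 W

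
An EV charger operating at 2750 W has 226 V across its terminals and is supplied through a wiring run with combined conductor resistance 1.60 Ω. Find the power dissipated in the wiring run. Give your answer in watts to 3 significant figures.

The wiring run is a series resistance carrying the load current; its dissipation is I²R_line.
I = P / V = 2750 / 226 = 12.17 A through the wiring run.
P_line = I² R_line = (12.17)² × 1.60 = 236.9 W

237 W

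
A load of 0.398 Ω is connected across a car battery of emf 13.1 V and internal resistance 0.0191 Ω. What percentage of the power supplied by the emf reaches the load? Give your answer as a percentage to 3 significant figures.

Efficiency is P_load / P_total. With a series r and R sharing the same I, P = I²R for each, so η = R/(R+r).
η = R / (R + r) = 0.398 / (0.398 + 0.0191) = 0.9542

95.4 %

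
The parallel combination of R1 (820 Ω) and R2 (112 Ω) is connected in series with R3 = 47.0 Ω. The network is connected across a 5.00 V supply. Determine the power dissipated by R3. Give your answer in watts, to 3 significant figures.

0.0555 W

First find R_p for the parallel pair, then treat R_p + R3 as a series loop.
R_p = (820×112)/(820+112) = 98.54 Ω
R_total = R_p + 47.0 = 98.54 + 47.0 = 145.5 Ω
I = V / R_total = 5.00 / 145.5 = 0.03435 A
R3 carries the full series current, so P = I²R.
P_R3 = (0.03435)² × 47.0 = 0.05547 W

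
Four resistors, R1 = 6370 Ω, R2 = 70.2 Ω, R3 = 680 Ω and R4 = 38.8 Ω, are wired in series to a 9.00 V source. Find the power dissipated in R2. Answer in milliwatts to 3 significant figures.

In a series string the same current flows through every resistor — find that current, then P = I²R for the one we want.
R_total = 6370 + 70.2 + 680 + 38.8 = 7159 Ω
I = V / R_total = 9.00 / 7159 = 0.001257 A
P_R2 = I² × R2 = (0.001257)² × 70.2 = 0.0001109 W

0.111 mW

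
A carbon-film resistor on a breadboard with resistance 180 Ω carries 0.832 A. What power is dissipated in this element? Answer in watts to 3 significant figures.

Current and resistance are given, so P = I²R is the direct form.
P = (0.8320 A)² × 180 Ω = 124.6 W

125 W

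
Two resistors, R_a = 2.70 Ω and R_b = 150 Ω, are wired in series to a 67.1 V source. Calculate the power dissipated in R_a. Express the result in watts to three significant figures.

0.521 W

Every series element carries the same I. Get I from the total resistance, then P = I² × R_a.
R_total = 2.70 + 150 = 152.7 Ω
I = V / R_total = 67.1 / 152.7 = 0.4394 A
P_R_a = I² × R_a = (0.4394)² × 2.70 = 0.5214 W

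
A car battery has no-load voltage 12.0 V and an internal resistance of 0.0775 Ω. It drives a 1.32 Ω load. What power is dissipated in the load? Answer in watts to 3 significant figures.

97.3 W

Find the circuit current first, then P = I²R for the load (series elements share I).
I = ε / (r + R) = 12.0 / (0.0775 + 1.32) = 8.587 A
P_load = I² R = (8.587)² × 1.32 = 97.33 W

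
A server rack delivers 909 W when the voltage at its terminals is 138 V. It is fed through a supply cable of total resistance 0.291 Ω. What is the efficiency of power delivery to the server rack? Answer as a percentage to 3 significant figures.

I = P / V = 909 / 138 = 6.587 A through the supply cable.
P_line = I² R_line = (6.587)² × 0.291 = 12.63 W
P_source = P_load + P_line = 909.0 + 12.63 = 921.6 W
η = P_load / P_source = 909.0 / 921.6 = 0.9863

98.6 %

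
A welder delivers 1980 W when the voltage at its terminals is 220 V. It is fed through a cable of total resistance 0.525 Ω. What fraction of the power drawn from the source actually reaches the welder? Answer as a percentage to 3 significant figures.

97.9 %

I = P / V = 1980 / 220 = 9.000 A through the cable.
P_line = I² R_line = (9.000)² × 0.525 = 42.52 W
P_source = P_load + P_line = 1980 + 42.52 = 2023 W
η = P_load / P_source = 1980 / 2023 = 0.9790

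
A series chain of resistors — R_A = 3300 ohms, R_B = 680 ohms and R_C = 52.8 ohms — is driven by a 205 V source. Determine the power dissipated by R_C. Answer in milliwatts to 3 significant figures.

The current is common to all series resistors; compute it, then apply P = I²R for the target.
R_total = 3300 + 680 + 52.8 = 4033 Ω
I = V / R_total = 205 / 4033 = 0.05083 A
P_R_C = I² × R_C = (0.05083)² × 52.8 = 0.1364 W

136 mW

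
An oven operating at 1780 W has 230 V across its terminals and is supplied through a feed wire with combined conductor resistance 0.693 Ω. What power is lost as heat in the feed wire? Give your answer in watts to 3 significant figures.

The feed wire and load are in series, so the same current flows in both; the loss is I²R_line.
I = P / V = 1780 / 230 = 7.739 A through the feed wire.
P_line = I² R_line = (7.739)² × 0.693 = 41.51 W

41.5 W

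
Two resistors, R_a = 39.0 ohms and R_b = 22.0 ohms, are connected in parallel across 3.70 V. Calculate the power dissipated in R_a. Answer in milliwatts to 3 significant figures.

351 mW

Each parallel branch sees the full supply voltage, so P = V²/R applies directly to the target branch.
P_R_a = V² / R_a = (3.70)² / 39.0 Ω = 0.3510 W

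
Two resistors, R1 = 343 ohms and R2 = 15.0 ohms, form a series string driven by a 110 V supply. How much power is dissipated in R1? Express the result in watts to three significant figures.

Since the resistors are in series they all carry the loop current I = V/R_total; the power in any one is I²R.
R_total = 343 + 15.0 = 358.0 Ω
I = V / R_total = 110 / 358.0 = 0.3073 A
P_R1 = I² × R1 = (0.3073)² × 343 = 32.38 W

32.4 W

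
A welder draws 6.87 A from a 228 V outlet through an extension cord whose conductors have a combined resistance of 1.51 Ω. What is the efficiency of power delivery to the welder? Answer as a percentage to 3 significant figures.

95.5 %

The extension cord carries the full 6.87 A.
P_line = I² R_line = (6.870)² × 1.51 = 71.27 W
P_source = V I = 228 × 6.870 = 1566 W; P_load = 1495 W
η = P_load / P_source = 1495 / 1566 = 0.9545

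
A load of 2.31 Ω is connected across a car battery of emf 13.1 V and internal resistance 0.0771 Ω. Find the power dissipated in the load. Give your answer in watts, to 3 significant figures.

69.6 W

Load and internal resistance form a series loop — compute the loop current, then the load power via I²R.
I = ε / (r + R) = 13.1 / (0.0771 + 2.31) = 5.488 A
P_load = I² R = (5.488)² × 2.31 = 69.57 W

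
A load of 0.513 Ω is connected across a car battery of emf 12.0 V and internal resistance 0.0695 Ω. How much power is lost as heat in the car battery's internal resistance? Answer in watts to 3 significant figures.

29.5 W

The internal resistance carries the same current as the load; P_int = I²r.
I = ε / (r + R) = 12.0 / (0.0695 + 0.513) = 20.60 A
P_int = I² r = (20.60)² × 0.0695 = 29.50 W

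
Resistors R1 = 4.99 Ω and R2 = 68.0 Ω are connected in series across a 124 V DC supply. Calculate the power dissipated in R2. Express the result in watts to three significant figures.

Series elements share the same current, so find I first, then use P = I²R.
R_total = 4.99 + 68.0 = 72.99 Ω
I = V / R_total = 124 / 72.99 = 1.699 A
P_R2 = I² × R2 = (1.699)² × 68.0 = 196.3 W

196 W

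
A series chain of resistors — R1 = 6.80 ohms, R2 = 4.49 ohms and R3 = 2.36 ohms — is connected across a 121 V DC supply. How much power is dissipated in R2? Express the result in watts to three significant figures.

353 W

Every series element carries the same I. Get I from the total resistance, then P = I² × R2.
R_total = 6.80 + 4.49 + 2.36 = 13.65 Ω
I = V / R_total = 121 / 13.65 = 8.864 A
P_R2 = I² × R2 = (8.864)² × 4.49 = 352.8 W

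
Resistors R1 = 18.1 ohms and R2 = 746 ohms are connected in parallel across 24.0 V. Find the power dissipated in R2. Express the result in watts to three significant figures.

0.772 W

Every branch has 24.0 V across it, so for R2 the power is simply V²/R.
P_R2 = V² / R2 = (24.0)² / 746 Ω = 0.7721 W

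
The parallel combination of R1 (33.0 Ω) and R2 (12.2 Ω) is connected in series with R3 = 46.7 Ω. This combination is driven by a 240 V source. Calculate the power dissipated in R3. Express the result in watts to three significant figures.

870 W

Reduce the parallel combination to a single R_p; the circuit then becomes R_p in series with the remaining resistor.
R_p = (33.0×12.2)/(33.0+12.2) = 8.907 Ω
R_total = R_p + 46.7 = 8.907 + 46.7 = 55.61 Ω
I = V / R_total = 240 / 55.61 = 4.316 A
R3 is the series element, so its power is I²R.
P_R3 = (4.316)² × 46.7 = 869.9 W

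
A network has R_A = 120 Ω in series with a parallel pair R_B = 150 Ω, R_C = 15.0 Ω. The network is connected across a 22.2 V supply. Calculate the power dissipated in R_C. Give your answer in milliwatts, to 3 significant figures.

First combine the parallel branches into one equivalent R_p, then R_A + R_p is a series pair.
R_p = (150×15.0)/(150+15.0) = 13.64 Ω
R_total = 120 + 13.64 = 133.6 Ω
I = V / R_total = 22.2 / 133.6 = 0.1661 A
Voltage across the parallel pair: V_p = I × R_p = 0.1661 × 13.64 = 2.265 V
R_C is across V_p, so use P = V²/R for that branch.
P_R_C = (2.265)² / 15.0 = 0.3421 W

342 mW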